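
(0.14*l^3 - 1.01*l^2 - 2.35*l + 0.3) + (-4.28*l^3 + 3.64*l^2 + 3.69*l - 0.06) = -4.14*l^3 + 2.63*l^2 + 1.34*l + 0.24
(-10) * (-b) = 10*b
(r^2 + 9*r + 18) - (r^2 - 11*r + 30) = 20*r - 12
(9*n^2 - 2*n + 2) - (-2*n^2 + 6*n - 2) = 11*n^2 - 8*n + 4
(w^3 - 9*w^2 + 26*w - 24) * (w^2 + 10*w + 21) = w^5 + w^4 - 43*w^3 + 47*w^2 + 306*w - 504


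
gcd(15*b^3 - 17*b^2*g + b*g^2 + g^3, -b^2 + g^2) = b - g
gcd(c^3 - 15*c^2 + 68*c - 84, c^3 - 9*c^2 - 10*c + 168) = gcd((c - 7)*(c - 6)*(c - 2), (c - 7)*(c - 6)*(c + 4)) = c^2 - 13*c + 42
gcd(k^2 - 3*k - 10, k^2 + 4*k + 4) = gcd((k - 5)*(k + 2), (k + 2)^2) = k + 2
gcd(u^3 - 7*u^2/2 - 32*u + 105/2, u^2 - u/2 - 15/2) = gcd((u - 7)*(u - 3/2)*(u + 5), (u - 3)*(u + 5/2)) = 1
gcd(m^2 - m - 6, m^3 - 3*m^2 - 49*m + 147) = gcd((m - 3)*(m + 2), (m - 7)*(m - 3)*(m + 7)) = m - 3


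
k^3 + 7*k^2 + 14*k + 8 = (k + 1)*(k + 2)*(k + 4)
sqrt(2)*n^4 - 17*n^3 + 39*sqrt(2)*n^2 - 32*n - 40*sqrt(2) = (n - 5*sqrt(2))*(n - 2*sqrt(2))^2*(sqrt(2)*n + 1)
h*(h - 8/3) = h^2 - 8*h/3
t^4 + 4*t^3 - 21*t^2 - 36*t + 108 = (t - 3)*(t - 2)*(t + 3)*(t + 6)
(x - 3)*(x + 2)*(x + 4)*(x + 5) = x^4 + 8*x^3 + 5*x^2 - 74*x - 120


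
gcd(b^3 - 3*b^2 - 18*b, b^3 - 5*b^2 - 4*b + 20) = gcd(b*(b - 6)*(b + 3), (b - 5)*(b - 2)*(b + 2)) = 1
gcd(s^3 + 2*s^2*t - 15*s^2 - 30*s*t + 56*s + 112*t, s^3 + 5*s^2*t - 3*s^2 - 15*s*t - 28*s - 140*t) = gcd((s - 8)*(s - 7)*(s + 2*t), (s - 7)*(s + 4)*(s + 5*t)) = s - 7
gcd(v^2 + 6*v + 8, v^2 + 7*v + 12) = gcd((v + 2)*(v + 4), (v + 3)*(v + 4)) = v + 4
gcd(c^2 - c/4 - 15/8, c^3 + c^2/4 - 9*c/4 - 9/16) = c - 3/2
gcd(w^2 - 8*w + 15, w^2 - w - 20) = w - 5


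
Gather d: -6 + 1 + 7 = 2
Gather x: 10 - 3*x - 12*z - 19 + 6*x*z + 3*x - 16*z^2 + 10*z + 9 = 6*x*z - 16*z^2 - 2*z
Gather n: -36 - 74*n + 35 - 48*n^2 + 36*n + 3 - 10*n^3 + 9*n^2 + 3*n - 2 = -10*n^3 - 39*n^2 - 35*n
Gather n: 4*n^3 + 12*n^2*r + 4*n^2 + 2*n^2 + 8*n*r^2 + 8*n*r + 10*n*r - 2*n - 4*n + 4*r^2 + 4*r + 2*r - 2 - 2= 4*n^3 + n^2*(12*r + 6) + n*(8*r^2 + 18*r - 6) + 4*r^2 + 6*r - 4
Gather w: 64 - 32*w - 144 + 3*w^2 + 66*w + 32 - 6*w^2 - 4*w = -3*w^2 + 30*w - 48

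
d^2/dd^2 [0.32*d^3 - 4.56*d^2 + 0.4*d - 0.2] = 1.92*d - 9.12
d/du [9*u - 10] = 9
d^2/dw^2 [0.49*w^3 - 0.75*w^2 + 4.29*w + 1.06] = 2.94*w - 1.5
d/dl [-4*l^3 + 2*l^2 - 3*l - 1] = -12*l^2 + 4*l - 3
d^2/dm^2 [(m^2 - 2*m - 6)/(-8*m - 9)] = 318/(512*m^3 + 1728*m^2 + 1944*m + 729)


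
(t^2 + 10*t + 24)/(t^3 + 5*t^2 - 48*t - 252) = (t + 4)/(t^2 - t - 42)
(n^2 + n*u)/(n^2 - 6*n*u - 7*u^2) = n/(n - 7*u)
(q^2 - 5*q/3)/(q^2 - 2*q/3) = (3*q - 5)/(3*q - 2)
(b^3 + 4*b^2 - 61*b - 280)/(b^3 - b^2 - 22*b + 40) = (b^2 - b - 56)/(b^2 - 6*b + 8)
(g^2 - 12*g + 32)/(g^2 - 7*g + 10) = (g^2 - 12*g + 32)/(g^2 - 7*g + 10)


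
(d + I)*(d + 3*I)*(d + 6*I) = d^3 + 10*I*d^2 - 27*d - 18*I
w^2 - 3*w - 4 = (w - 4)*(w + 1)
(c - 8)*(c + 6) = c^2 - 2*c - 48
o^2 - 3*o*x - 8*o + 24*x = (o - 8)*(o - 3*x)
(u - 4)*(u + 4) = u^2 - 16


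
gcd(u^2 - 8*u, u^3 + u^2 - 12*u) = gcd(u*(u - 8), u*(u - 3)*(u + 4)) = u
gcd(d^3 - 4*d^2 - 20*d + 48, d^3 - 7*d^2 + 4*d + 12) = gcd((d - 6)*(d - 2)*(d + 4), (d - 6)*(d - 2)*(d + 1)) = d^2 - 8*d + 12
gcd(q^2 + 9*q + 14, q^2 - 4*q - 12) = q + 2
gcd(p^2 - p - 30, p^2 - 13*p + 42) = p - 6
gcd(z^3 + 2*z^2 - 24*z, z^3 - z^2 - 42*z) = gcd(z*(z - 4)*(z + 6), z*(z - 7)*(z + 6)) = z^2 + 6*z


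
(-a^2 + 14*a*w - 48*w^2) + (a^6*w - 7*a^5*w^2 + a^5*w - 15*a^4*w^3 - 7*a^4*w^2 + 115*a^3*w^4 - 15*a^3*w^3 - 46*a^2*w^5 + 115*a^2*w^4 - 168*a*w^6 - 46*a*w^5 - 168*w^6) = a^6*w - 7*a^5*w^2 + a^5*w - 15*a^4*w^3 - 7*a^4*w^2 + 115*a^3*w^4 - 15*a^3*w^3 - 46*a^2*w^5 + 115*a^2*w^4 - a^2 - 168*a*w^6 - 46*a*w^5 + 14*a*w - 168*w^6 - 48*w^2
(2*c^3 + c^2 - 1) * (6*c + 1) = 12*c^4 + 8*c^3 + c^2 - 6*c - 1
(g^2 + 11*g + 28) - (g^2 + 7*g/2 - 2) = 15*g/2 + 30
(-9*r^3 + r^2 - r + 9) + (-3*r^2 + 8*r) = -9*r^3 - 2*r^2 + 7*r + 9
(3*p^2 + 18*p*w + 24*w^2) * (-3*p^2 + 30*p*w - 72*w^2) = -9*p^4 + 36*p^3*w + 252*p^2*w^2 - 576*p*w^3 - 1728*w^4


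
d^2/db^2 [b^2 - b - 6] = 2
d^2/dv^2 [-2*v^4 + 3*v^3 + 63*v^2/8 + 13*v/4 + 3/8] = -24*v^2 + 18*v + 63/4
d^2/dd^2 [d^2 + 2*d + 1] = 2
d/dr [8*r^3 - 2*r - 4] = 24*r^2 - 2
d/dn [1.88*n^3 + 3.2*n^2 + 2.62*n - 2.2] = 5.64*n^2 + 6.4*n + 2.62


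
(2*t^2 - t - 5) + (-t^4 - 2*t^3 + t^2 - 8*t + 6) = -t^4 - 2*t^3 + 3*t^2 - 9*t + 1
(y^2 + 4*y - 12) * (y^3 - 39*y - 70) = y^5 + 4*y^4 - 51*y^3 - 226*y^2 + 188*y + 840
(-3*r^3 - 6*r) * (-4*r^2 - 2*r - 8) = 12*r^5 + 6*r^4 + 48*r^3 + 12*r^2 + 48*r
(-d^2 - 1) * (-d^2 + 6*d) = d^4 - 6*d^3 + d^2 - 6*d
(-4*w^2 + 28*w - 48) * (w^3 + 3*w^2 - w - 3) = -4*w^5 + 16*w^4 + 40*w^3 - 160*w^2 - 36*w + 144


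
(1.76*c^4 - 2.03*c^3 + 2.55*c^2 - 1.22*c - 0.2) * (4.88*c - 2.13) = 8.5888*c^5 - 13.6552*c^4 + 16.7679*c^3 - 11.3851*c^2 + 1.6226*c + 0.426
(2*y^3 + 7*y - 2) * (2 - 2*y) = -4*y^4 + 4*y^3 - 14*y^2 + 18*y - 4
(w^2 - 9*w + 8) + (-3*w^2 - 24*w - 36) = -2*w^2 - 33*w - 28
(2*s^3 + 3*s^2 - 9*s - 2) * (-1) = -2*s^3 - 3*s^2 + 9*s + 2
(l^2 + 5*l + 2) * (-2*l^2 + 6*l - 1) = -2*l^4 - 4*l^3 + 25*l^2 + 7*l - 2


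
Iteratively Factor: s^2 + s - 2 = (s + 2)*(s - 1)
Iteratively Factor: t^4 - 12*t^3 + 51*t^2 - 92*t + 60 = (t - 5)*(t^3 - 7*t^2 + 16*t - 12) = (t - 5)*(t - 3)*(t^2 - 4*t + 4) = (t - 5)*(t - 3)*(t - 2)*(t - 2)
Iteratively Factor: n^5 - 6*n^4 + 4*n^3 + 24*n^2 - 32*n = (n + 2)*(n^4 - 8*n^3 + 20*n^2 - 16*n) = (n - 4)*(n + 2)*(n^3 - 4*n^2 + 4*n) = (n - 4)*(n - 2)*(n + 2)*(n^2 - 2*n) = n*(n - 4)*(n - 2)*(n + 2)*(n - 2)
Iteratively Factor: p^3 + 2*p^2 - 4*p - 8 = (p + 2)*(p^2 - 4) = (p - 2)*(p + 2)*(p + 2)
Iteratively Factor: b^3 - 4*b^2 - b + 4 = (b + 1)*(b^2 - 5*b + 4) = (b - 4)*(b + 1)*(b - 1)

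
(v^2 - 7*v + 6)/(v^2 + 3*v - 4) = (v - 6)/(v + 4)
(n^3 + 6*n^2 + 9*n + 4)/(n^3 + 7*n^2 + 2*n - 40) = (n^2 + 2*n + 1)/(n^2 + 3*n - 10)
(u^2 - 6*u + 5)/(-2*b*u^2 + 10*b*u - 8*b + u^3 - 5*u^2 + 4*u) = (u - 5)/(-2*b*u + 8*b + u^2 - 4*u)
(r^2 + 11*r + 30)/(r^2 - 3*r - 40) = (r + 6)/(r - 8)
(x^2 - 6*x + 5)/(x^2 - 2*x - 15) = (x - 1)/(x + 3)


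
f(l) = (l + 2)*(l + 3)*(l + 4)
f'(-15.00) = 431.00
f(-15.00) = -1716.00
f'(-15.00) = 431.00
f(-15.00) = -1716.00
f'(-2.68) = -0.69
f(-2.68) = -0.29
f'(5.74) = 228.16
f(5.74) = 658.89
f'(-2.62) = -0.57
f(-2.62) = -0.33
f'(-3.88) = 1.32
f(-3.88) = 0.20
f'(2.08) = 76.42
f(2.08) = 126.02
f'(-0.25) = 21.69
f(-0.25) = 18.05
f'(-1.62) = 4.71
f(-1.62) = 1.25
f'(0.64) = 38.75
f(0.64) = 44.59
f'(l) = (l + 2)*(l + 3) + (l + 2)*(l + 4) + (l + 3)*(l + 4)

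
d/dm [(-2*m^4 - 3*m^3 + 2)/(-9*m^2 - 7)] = m*(36*m^4 + 27*m^3 + 56*m^2 + 63*m + 36)/(81*m^4 + 126*m^2 + 49)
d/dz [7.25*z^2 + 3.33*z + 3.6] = 14.5*z + 3.33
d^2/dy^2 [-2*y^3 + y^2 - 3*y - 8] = 2 - 12*y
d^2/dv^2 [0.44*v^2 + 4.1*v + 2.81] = 0.880000000000000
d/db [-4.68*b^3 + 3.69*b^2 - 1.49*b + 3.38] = -14.04*b^2 + 7.38*b - 1.49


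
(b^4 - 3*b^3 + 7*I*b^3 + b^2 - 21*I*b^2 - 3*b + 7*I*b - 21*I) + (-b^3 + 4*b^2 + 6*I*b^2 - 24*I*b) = b^4 - 4*b^3 + 7*I*b^3 + 5*b^2 - 15*I*b^2 - 3*b - 17*I*b - 21*I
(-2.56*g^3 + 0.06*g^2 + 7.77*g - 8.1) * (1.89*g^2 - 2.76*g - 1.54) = -4.8384*g^5 + 7.179*g^4 + 18.4621*g^3 - 36.8466*g^2 + 10.3902*g + 12.474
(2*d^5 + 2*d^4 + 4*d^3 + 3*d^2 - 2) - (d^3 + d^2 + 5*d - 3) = 2*d^5 + 2*d^4 + 3*d^3 + 2*d^2 - 5*d + 1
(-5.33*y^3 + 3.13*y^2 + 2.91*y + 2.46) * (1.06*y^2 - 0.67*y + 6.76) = -5.6498*y^5 + 6.8889*y^4 - 35.0433*y^3 + 21.8167*y^2 + 18.0234*y + 16.6296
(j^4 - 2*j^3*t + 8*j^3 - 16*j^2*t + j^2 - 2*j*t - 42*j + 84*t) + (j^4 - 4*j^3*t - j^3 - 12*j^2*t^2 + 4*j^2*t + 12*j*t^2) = 2*j^4 - 6*j^3*t + 7*j^3 - 12*j^2*t^2 - 12*j^2*t + j^2 + 12*j*t^2 - 2*j*t - 42*j + 84*t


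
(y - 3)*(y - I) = y^2 - 3*y - I*y + 3*I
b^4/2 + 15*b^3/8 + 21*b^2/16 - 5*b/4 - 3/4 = (b/2 + 1/4)*(b - 3/4)*(b + 2)^2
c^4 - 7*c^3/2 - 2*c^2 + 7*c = c*(c - 7/2)*(c - sqrt(2))*(c + sqrt(2))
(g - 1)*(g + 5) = g^2 + 4*g - 5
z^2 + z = z*(z + 1)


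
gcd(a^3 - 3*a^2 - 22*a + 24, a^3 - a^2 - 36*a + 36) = a^2 - 7*a + 6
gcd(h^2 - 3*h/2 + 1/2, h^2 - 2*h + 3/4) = h - 1/2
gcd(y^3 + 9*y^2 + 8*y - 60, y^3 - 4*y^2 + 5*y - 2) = y - 2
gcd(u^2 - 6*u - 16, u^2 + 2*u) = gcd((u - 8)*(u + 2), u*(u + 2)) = u + 2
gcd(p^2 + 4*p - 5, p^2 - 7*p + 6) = p - 1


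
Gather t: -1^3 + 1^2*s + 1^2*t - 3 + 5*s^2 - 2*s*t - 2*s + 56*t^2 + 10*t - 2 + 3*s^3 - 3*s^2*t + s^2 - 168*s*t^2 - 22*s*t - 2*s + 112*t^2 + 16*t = 3*s^3 + 6*s^2 - 3*s + t^2*(168 - 168*s) + t*(-3*s^2 - 24*s + 27) - 6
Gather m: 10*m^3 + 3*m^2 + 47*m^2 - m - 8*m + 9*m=10*m^3 + 50*m^2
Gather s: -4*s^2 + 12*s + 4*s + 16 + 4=-4*s^2 + 16*s + 20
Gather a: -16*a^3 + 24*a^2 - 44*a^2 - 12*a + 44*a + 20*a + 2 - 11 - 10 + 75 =-16*a^3 - 20*a^2 + 52*a + 56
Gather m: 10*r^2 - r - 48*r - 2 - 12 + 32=10*r^2 - 49*r + 18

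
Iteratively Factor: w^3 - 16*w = (w)*(w^2 - 16) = w*(w + 4)*(w - 4)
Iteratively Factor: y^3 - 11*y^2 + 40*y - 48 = (y - 3)*(y^2 - 8*y + 16) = (y - 4)*(y - 3)*(y - 4)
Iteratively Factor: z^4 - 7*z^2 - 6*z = (z + 2)*(z^3 - 2*z^2 - 3*z) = (z + 1)*(z + 2)*(z^2 - 3*z) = z*(z + 1)*(z + 2)*(z - 3)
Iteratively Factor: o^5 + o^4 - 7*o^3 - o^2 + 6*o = (o - 1)*(o^4 + 2*o^3 - 5*o^2 - 6*o) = (o - 2)*(o - 1)*(o^3 + 4*o^2 + 3*o) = (o - 2)*(o - 1)*(o + 1)*(o^2 + 3*o) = (o - 2)*(o - 1)*(o + 1)*(o + 3)*(o)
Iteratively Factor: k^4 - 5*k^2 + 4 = (k + 2)*(k^3 - 2*k^2 - k + 2) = (k + 1)*(k + 2)*(k^2 - 3*k + 2) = (k - 2)*(k + 1)*(k + 2)*(k - 1)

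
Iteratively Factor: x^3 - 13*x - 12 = (x + 1)*(x^2 - x - 12) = (x - 4)*(x + 1)*(x + 3)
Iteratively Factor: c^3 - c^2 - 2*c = (c + 1)*(c^2 - 2*c) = (c - 2)*(c + 1)*(c)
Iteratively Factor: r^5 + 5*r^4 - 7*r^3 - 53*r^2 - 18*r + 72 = (r + 3)*(r^4 + 2*r^3 - 13*r^2 - 14*r + 24) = (r + 2)*(r + 3)*(r^3 - 13*r + 12) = (r - 1)*(r + 2)*(r + 3)*(r^2 + r - 12) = (r - 3)*(r - 1)*(r + 2)*(r + 3)*(r + 4)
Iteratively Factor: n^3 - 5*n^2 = (n)*(n^2 - 5*n) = n*(n - 5)*(n)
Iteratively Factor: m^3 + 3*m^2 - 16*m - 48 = (m + 3)*(m^2 - 16) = (m + 3)*(m + 4)*(m - 4)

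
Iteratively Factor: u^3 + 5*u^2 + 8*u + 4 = (u + 2)*(u^2 + 3*u + 2) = (u + 2)^2*(u + 1)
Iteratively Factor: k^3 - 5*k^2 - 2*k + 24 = (k - 4)*(k^2 - k - 6) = (k - 4)*(k + 2)*(k - 3)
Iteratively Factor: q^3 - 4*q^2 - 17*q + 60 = (q - 5)*(q^2 + q - 12) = (q - 5)*(q + 4)*(q - 3)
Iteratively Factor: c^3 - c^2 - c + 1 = (c - 1)*(c^2 - 1) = (c - 1)^2*(c + 1)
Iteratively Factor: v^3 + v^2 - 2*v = (v)*(v^2 + v - 2) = v*(v - 1)*(v + 2)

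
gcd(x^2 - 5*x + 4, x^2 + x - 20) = x - 4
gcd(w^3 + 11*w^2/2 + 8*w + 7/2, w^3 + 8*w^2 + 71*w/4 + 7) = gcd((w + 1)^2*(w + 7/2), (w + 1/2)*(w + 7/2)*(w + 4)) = w + 7/2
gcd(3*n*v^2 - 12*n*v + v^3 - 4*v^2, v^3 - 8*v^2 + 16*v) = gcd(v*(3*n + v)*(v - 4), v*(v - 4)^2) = v^2 - 4*v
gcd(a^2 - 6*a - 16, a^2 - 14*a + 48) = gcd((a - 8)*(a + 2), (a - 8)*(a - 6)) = a - 8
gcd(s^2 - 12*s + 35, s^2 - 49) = s - 7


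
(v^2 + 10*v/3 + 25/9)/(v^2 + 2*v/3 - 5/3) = (v + 5/3)/(v - 1)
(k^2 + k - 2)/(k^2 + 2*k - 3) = (k + 2)/(k + 3)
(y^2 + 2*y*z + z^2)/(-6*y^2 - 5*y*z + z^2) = (-y - z)/(6*y - z)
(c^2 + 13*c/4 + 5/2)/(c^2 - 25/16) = 4*(c + 2)/(4*c - 5)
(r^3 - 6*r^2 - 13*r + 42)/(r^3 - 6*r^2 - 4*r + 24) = (r^2 - 4*r - 21)/(r^2 - 4*r - 12)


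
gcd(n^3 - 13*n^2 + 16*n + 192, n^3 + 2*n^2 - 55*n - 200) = n - 8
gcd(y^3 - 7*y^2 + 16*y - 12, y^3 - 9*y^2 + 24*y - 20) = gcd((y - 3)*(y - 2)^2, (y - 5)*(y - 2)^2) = y^2 - 4*y + 4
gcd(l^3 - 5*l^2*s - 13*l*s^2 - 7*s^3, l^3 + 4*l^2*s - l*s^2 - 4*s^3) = l + s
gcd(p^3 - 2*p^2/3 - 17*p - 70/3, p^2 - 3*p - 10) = p^2 - 3*p - 10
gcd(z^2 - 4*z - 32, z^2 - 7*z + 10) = 1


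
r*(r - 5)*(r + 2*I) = r^3 - 5*r^2 + 2*I*r^2 - 10*I*r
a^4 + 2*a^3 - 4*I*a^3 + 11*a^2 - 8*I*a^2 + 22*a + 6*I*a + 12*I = (a + 2)*(a - 6*I)*(a + I)^2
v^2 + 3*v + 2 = (v + 1)*(v + 2)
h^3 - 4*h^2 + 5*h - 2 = (h - 2)*(h - 1)^2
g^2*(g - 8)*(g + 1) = g^4 - 7*g^3 - 8*g^2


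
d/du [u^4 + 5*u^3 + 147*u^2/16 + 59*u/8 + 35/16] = 4*u^3 + 15*u^2 + 147*u/8 + 59/8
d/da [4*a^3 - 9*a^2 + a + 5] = 12*a^2 - 18*a + 1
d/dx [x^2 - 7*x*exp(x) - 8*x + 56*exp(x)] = -7*x*exp(x) + 2*x + 49*exp(x) - 8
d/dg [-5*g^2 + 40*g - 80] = 40 - 10*g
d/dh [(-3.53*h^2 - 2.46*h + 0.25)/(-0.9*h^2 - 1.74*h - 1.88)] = (3.9282*h^2 + 13.7228*h + 5.0598)/(0.81*h^4 + 3.132*h^3 + 6.4116*h^2 + 6.5424*h + 3.5344)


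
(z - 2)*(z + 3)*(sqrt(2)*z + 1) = sqrt(2)*z^3 + z^2 + sqrt(2)*z^2 - 6*sqrt(2)*z + z - 6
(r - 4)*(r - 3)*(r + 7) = r^3 - 37*r + 84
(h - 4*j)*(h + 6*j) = h^2 + 2*h*j - 24*j^2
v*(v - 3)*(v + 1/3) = v^3 - 8*v^2/3 - v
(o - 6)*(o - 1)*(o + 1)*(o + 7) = o^4 + o^3 - 43*o^2 - o + 42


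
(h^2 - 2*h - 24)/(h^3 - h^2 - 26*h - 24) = 1/(h + 1)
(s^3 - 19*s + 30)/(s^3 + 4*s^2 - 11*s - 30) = (s - 2)/(s + 2)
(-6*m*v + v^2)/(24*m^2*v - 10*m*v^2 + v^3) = 1/(-4*m + v)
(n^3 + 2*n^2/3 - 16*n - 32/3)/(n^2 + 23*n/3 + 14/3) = (n^2 - 16)/(n + 7)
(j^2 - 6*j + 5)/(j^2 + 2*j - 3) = (j - 5)/(j + 3)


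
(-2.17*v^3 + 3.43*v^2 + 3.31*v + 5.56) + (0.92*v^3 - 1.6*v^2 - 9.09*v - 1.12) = -1.25*v^3 + 1.83*v^2 - 5.78*v + 4.44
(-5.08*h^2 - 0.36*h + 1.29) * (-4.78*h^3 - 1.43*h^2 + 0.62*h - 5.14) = 24.2824*h^5 + 8.9852*h^4 - 8.801*h^3 + 24.0433*h^2 + 2.6502*h - 6.6306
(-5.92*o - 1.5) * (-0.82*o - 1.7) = 4.8544*o^2 + 11.294*o + 2.55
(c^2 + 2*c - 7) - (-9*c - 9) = c^2 + 11*c + 2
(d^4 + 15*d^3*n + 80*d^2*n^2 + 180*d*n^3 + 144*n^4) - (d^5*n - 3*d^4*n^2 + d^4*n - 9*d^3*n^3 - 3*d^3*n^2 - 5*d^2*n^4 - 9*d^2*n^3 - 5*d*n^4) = -d^5*n + 3*d^4*n^2 - d^4*n + d^4 + 9*d^3*n^3 + 3*d^3*n^2 + 15*d^3*n + 5*d^2*n^4 + 9*d^2*n^3 + 80*d^2*n^2 + 5*d*n^4 + 180*d*n^3 + 144*n^4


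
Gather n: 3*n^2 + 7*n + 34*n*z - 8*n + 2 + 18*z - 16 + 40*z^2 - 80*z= 3*n^2 + n*(34*z - 1) + 40*z^2 - 62*z - 14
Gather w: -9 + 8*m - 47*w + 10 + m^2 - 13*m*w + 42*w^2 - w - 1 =m^2 + 8*m + 42*w^2 + w*(-13*m - 48)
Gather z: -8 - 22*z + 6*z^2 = 6*z^2 - 22*z - 8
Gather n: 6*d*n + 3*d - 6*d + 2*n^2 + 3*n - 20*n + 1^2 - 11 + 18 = -3*d + 2*n^2 + n*(6*d - 17) + 8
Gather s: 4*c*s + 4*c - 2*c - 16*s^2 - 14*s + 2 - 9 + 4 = 2*c - 16*s^2 + s*(4*c - 14) - 3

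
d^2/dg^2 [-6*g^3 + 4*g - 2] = -36*g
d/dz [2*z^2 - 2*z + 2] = 4*z - 2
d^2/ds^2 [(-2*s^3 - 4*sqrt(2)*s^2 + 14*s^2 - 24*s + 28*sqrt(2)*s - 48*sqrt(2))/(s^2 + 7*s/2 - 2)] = 56*(-29*s^3 + 12*sqrt(2)*s^3 - 48*sqrt(2)*s^2 + 36*s^2 - 96*sqrt(2)*s - 48*s - 144*sqrt(2) - 32)/(8*s^6 + 84*s^5 + 246*s^4 + 7*s^3 - 492*s^2 + 336*s - 64)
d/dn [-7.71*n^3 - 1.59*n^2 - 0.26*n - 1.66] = -23.13*n^2 - 3.18*n - 0.26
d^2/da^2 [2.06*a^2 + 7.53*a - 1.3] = 4.12000000000000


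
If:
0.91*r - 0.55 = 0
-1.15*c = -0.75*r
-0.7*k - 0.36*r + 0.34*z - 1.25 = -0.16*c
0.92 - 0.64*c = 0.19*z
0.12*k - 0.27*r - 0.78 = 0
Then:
No Solution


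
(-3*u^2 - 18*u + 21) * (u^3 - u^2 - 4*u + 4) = -3*u^5 - 15*u^4 + 51*u^3 + 39*u^2 - 156*u + 84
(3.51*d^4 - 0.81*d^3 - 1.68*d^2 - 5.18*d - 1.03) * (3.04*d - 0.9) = 10.6704*d^5 - 5.6214*d^4 - 4.3782*d^3 - 14.2352*d^2 + 1.5308*d + 0.927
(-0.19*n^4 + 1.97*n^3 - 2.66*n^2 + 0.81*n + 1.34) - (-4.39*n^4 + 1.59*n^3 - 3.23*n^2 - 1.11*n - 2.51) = 4.2*n^4 + 0.38*n^3 + 0.57*n^2 + 1.92*n + 3.85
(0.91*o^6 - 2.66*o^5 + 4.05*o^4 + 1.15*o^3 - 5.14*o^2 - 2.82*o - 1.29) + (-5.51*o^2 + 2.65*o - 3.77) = 0.91*o^6 - 2.66*o^5 + 4.05*o^4 + 1.15*o^3 - 10.65*o^2 - 0.17*o - 5.06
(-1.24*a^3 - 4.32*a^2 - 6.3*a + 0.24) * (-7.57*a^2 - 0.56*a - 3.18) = 9.3868*a^5 + 33.3968*a^4 + 54.0534*a^3 + 15.4488*a^2 + 19.8996*a - 0.7632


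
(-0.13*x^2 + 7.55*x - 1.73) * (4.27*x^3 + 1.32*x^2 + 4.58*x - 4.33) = -0.5551*x^5 + 32.0669*x^4 + 1.9835*x^3 + 32.8583*x^2 - 40.6149*x + 7.4909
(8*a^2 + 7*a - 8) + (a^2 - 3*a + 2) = 9*a^2 + 4*a - 6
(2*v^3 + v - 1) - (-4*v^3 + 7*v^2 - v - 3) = 6*v^3 - 7*v^2 + 2*v + 2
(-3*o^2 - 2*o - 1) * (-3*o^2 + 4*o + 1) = 9*o^4 - 6*o^3 - 8*o^2 - 6*o - 1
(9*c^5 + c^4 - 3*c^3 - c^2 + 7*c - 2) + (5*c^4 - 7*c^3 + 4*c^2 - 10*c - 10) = 9*c^5 + 6*c^4 - 10*c^3 + 3*c^2 - 3*c - 12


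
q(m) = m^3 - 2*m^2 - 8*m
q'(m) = 3*m^2 - 4*m - 8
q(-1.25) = 4.92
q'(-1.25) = 1.69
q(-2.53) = -8.76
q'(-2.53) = 21.32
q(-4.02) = -65.13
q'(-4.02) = 56.56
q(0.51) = -4.47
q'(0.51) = -9.26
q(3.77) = -5.00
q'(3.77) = 19.56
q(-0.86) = 4.76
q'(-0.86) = -2.34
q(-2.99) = -20.69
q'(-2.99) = 30.78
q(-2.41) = -6.33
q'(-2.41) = 19.06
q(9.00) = 495.00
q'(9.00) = 199.00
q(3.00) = -15.00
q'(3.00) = 7.00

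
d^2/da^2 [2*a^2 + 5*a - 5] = 4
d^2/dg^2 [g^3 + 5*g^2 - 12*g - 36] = 6*g + 10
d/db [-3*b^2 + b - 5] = 1 - 6*b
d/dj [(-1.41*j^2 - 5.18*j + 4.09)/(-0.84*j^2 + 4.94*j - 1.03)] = (-11.3166*j^2 + 9.7758*j - 14.8692)/(0.7056*j^4 - 8.2992*j^3 + 26.134*j^2 - 10.1764*j + 1.0609)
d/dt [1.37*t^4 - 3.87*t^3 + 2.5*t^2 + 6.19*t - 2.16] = 5.48*t^3 - 11.61*t^2 + 5.0*t + 6.19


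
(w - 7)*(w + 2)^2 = w^3 - 3*w^2 - 24*w - 28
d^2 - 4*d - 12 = (d - 6)*(d + 2)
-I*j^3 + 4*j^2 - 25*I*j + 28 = (j - 4*I)*(j + 7*I)*(-I*j + 1)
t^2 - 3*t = t*(t - 3)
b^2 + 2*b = b*(b + 2)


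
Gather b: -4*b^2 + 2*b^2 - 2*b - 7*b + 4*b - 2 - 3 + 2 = -2*b^2 - 5*b - 3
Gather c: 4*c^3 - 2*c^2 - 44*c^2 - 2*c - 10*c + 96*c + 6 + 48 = 4*c^3 - 46*c^2 + 84*c + 54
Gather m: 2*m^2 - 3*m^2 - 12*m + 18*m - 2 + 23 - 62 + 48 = -m^2 + 6*m + 7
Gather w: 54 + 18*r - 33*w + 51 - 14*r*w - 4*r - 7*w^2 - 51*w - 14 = 14*r - 7*w^2 + w*(-14*r - 84) + 91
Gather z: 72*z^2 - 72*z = 72*z^2 - 72*z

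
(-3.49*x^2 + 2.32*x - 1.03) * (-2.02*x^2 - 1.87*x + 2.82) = 7.0498*x^4 + 1.8399*x^3 - 12.0996*x^2 + 8.4685*x - 2.9046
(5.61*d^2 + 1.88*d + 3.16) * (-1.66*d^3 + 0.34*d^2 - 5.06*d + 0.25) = -9.3126*d^5 - 1.2134*d^4 - 32.993*d^3 - 7.0359*d^2 - 15.5196*d + 0.79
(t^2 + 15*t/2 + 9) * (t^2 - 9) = t^4 + 15*t^3/2 - 135*t/2 - 81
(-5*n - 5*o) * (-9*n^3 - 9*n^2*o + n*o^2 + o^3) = 45*n^4 + 90*n^3*o + 40*n^2*o^2 - 10*n*o^3 - 5*o^4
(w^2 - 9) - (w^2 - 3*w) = 3*w - 9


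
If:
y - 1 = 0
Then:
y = 1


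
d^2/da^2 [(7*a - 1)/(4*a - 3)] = 136/(4*a - 3)^3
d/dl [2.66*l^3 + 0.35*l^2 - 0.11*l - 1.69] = 7.98*l^2 + 0.7*l - 0.11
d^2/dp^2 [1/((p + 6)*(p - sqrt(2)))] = 2*((p + 6)^2 + (p + 6)*(p - sqrt(2)) + (p - sqrt(2))^2)/((p + 6)^3*(p - sqrt(2))^3)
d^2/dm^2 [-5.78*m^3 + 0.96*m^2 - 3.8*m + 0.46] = 1.92 - 34.68*m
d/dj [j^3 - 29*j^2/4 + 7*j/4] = 3*j^2 - 29*j/2 + 7/4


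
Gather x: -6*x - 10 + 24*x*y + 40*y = x*(24*y - 6) + 40*y - 10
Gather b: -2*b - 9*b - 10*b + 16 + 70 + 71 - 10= 147 - 21*b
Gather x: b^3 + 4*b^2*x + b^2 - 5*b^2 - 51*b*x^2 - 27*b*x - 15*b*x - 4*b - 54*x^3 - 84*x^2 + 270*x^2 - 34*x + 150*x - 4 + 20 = b^3 - 4*b^2 - 4*b - 54*x^3 + x^2*(186 - 51*b) + x*(4*b^2 - 42*b + 116) + 16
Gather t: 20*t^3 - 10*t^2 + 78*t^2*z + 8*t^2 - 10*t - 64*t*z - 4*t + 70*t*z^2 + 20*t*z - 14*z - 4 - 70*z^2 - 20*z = 20*t^3 + t^2*(78*z - 2) + t*(70*z^2 - 44*z - 14) - 70*z^2 - 34*z - 4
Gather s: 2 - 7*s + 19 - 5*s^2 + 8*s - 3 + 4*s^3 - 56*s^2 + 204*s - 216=4*s^3 - 61*s^2 + 205*s - 198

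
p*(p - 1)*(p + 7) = p^3 + 6*p^2 - 7*p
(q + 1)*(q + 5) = q^2 + 6*q + 5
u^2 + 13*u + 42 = (u + 6)*(u + 7)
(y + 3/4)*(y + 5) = y^2 + 23*y/4 + 15/4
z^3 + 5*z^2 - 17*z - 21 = (z - 3)*(z + 1)*(z + 7)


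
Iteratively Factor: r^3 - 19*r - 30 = (r + 3)*(r^2 - 3*r - 10) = (r - 5)*(r + 3)*(r + 2)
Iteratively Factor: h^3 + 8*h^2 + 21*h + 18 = (h + 3)*(h^2 + 5*h + 6) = (h + 2)*(h + 3)*(h + 3)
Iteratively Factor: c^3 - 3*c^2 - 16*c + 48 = (c - 3)*(c^2 - 16) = (c - 3)*(c + 4)*(c - 4)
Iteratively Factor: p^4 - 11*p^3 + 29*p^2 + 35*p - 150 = (p - 5)*(p^3 - 6*p^2 - p + 30) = (p - 5)*(p - 3)*(p^2 - 3*p - 10) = (p - 5)*(p - 3)*(p + 2)*(p - 5)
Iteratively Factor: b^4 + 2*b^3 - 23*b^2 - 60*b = (b - 5)*(b^3 + 7*b^2 + 12*b) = b*(b - 5)*(b^2 + 7*b + 12) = b*(b - 5)*(b + 3)*(b + 4)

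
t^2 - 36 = (t - 6)*(t + 6)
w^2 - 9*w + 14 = (w - 7)*(w - 2)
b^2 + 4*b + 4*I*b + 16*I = (b + 4)*(b + 4*I)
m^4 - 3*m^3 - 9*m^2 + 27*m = m*(m - 3)^2*(m + 3)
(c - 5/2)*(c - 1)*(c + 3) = c^3 - c^2/2 - 8*c + 15/2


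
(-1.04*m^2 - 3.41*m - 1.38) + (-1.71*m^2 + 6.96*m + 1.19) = -2.75*m^2 + 3.55*m - 0.19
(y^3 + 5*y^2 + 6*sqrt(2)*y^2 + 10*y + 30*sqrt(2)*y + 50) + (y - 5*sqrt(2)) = y^3 + 5*y^2 + 6*sqrt(2)*y^2 + 11*y + 30*sqrt(2)*y - 5*sqrt(2) + 50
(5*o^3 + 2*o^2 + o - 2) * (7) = 35*o^3 + 14*o^2 + 7*o - 14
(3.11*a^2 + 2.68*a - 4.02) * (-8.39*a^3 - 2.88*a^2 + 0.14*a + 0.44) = -26.0929*a^5 - 31.442*a^4 + 26.4448*a^3 + 13.3212*a^2 + 0.6164*a - 1.7688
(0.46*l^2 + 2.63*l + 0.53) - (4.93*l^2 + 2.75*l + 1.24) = -4.47*l^2 - 0.12*l - 0.71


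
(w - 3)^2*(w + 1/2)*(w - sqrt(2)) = w^4 - 11*w^3/2 - sqrt(2)*w^3 + 6*w^2 + 11*sqrt(2)*w^2/2 - 6*sqrt(2)*w + 9*w/2 - 9*sqrt(2)/2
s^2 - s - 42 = (s - 7)*(s + 6)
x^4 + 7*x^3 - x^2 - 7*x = x*(x - 1)*(x + 1)*(x + 7)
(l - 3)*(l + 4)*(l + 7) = l^3 + 8*l^2 - 5*l - 84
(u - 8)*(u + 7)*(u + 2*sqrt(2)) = u^3 - u^2 + 2*sqrt(2)*u^2 - 56*u - 2*sqrt(2)*u - 112*sqrt(2)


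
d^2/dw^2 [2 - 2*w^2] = -4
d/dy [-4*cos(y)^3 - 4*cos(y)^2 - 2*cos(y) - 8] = 2*(6*cos(y)^2 + 4*cos(y) + 1)*sin(y)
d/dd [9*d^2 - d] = 18*d - 1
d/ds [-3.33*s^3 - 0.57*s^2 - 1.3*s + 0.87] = -9.99*s^2 - 1.14*s - 1.3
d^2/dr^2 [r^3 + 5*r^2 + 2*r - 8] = 6*r + 10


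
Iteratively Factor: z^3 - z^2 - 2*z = (z)*(z^2 - z - 2) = z*(z - 2)*(z + 1)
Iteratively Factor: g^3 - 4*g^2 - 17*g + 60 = (g + 4)*(g^2 - 8*g + 15) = (g - 3)*(g + 4)*(g - 5)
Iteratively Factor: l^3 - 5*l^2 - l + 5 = (l - 5)*(l^2 - 1) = (l - 5)*(l + 1)*(l - 1)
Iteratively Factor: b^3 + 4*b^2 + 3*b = (b)*(b^2 + 4*b + 3) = b*(b + 3)*(b + 1)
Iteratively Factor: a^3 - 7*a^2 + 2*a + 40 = (a + 2)*(a^2 - 9*a + 20) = (a - 5)*(a + 2)*(a - 4)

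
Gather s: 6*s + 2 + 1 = 6*s + 3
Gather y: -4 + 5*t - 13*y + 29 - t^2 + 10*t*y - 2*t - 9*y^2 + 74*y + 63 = -t^2 + 3*t - 9*y^2 + y*(10*t + 61) + 88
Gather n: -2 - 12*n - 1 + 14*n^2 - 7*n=14*n^2 - 19*n - 3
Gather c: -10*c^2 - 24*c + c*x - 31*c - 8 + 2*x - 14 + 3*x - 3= -10*c^2 + c*(x - 55) + 5*x - 25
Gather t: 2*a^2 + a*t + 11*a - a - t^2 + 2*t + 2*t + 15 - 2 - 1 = 2*a^2 + 10*a - t^2 + t*(a + 4) + 12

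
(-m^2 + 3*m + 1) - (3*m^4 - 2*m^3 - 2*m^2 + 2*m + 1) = -3*m^4 + 2*m^3 + m^2 + m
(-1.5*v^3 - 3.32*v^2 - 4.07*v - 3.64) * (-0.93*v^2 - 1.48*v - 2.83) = 1.395*v^5 + 5.3076*v^4 + 12.9437*v^3 + 18.8044*v^2 + 16.9053*v + 10.3012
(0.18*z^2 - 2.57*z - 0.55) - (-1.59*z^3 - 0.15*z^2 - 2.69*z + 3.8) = 1.59*z^3 + 0.33*z^2 + 0.12*z - 4.35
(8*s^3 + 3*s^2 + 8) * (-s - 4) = -8*s^4 - 35*s^3 - 12*s^2 - 8*s - 32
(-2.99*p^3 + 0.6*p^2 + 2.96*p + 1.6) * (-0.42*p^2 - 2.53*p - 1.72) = 1.2558*p^5 + 7.3127*p^4 + 2.3816*p^3 - 9.1928*p^2 - 9.1392*p - 2.752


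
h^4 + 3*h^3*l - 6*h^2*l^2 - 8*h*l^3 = h*(h - 2*l)*(h + l)*(h + 4*l)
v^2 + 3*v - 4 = (v - 1)*(v + 4)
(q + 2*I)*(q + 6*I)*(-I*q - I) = -I*q^3 + 8*q^2 - I*q^2 + 8*q + 12*I*q + 12*I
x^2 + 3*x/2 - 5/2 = (x - 1)*(x + 5/2)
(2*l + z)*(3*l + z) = 6*l^2 + 5*l*z + z^2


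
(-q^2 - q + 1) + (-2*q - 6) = -q^2 - 3*q - 5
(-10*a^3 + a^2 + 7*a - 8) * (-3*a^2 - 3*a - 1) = 30*a^5 + 27*a^4 - 14*a^3 + 2*a^2 + 17*a + 8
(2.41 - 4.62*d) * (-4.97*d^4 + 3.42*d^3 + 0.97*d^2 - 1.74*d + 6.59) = 22.9614*d^5 - 27.7781*d^4 + 3.7608*d^3 + 10.3765*d^2 - 34.6392*d + 15.8819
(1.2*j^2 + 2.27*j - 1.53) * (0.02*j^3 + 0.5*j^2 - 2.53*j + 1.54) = 0.024*j^5 + 0.6454*j^4 - 1.9316*j^3 - 4.6601*j^2 + 7.3667*j - 2.3562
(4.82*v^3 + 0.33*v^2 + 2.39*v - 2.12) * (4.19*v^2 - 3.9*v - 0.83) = 20.1958*v^5 - 17.4153*v^4 + 4.7265*v^3 - 18.4777*v^2 + 6.2843*v + 1.7596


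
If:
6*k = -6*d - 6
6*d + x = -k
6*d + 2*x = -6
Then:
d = 2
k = -3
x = -9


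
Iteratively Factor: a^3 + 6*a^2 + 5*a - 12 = (a + 3)*(a^2 + 3*a - 4) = (a + 3)*(a + 4)*(a - 1)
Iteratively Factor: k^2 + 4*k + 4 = (k + 2)*(k + 2)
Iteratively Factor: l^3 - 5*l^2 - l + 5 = (l + 1)*(l^2 - 6*l + 5) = (l - 5)*(l + 1)*(l - 1)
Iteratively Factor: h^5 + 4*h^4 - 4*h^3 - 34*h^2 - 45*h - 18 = (h + 2)*(h^4 + 2*h^3 - 8*h^2 - 18*h - 9) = (h + 1)*(h + 2)*(h^3 + h^2 - 9*h - 9) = (h - 3)*(h + 1)*(h + 2)*(h^2 + 4*h + 3) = (h - 3)*(h + 1)*(h + 2)*(h + 3)*(h + 1)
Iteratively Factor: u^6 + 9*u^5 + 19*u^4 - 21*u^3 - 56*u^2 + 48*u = (u + 4)*(u^5 + 5*u^4 - u^3 - 17*u^2 + 12*u) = (u + 3)*(u + 4)*(u^4 + 2*u^3 - 7*u^2 + 4*u) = u*(u + 3)*(u + 4)*(u^3 + 2*u^2 - 7*u + 4) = u*(u - 1)*(u + 3)*(u + 4)*(u^2 + 3*u - 4) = u*(u - 1)^2*(u + 3)*(u + 4)*(u + 4)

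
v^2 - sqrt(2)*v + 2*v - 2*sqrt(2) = (v + 2)*(v - sqrt(2))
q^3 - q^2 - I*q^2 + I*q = q*(q - 1)*(q - I)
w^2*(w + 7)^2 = w^4 + 14*w^3 + 49*w^2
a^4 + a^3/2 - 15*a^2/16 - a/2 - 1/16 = (a - 1)*(a + 1/4)^2*(a + 1)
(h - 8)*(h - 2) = h^2 - 10*h + 16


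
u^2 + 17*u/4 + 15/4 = (u + 5/4)*(u + 3)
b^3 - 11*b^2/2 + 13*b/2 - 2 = (b - 4)*(b - 1)*(b - 1/2)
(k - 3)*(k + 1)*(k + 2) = k^3 - 7*k - 6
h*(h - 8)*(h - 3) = h^3 - 11*h^2 + 24*h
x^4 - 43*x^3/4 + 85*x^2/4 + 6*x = x*(x - 8)*(x - 3)*(x + 1/4)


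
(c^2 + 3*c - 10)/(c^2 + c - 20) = (c - 2)/(c - 4)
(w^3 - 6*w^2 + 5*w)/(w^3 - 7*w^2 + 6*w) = (w - 5)/(w - 6)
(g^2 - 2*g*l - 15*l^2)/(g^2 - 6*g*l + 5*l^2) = (g + 3*l)/(g - l)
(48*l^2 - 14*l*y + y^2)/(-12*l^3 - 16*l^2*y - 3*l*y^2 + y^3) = (-8*l + y)/(2*l^2 + 3*l*y + y^2)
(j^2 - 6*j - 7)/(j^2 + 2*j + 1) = (j - 7)/(j + 1)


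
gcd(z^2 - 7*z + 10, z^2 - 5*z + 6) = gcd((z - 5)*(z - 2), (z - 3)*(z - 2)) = z - 2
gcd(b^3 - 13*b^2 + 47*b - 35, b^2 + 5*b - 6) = b - 1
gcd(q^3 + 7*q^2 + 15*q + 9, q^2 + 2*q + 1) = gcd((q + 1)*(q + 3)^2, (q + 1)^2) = q + 1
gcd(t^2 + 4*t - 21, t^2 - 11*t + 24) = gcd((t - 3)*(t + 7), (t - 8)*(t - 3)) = t - 3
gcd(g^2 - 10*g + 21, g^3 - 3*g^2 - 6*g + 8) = 1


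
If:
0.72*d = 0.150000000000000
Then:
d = 0.21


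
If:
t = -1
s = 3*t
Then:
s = -3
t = -1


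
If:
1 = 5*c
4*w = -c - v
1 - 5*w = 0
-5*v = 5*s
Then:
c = 1/5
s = 1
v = -1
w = 1/5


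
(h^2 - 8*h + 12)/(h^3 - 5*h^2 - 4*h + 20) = (h - 6)/(h^2 - 3*h - 10)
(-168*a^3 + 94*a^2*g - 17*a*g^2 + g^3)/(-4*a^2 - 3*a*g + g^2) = (42*a^2 - 13*a*g + g^2)/(a + g)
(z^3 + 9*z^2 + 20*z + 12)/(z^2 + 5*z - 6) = (z^2 + 3*z + 2)/(z - 1)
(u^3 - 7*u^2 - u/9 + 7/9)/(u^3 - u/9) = (u - 7)/u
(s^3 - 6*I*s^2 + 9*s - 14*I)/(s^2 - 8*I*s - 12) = (-s^3 + 6*I*s^2 - 9*s + 14*I)/(-s^2 + 8*I*s + 12)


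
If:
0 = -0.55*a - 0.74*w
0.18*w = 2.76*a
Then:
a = 0.00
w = 0.00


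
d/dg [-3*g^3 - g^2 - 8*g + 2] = -9*g^2 - 2*g - 8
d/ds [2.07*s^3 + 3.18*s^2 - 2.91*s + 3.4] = 6.21*s^2 + 6.36*s - 2.91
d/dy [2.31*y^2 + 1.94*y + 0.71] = 4.62*y + 1.94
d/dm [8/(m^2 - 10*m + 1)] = 16*(5 - m)/(m^2 - 10*m + 1)^2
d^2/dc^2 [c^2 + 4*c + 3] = 2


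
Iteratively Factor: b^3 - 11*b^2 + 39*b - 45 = (b - 3)*(b^2 - 8*b + 15) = (b - 5)*(b - 3)*(b - 3)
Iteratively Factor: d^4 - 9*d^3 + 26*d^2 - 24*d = (d - 4)*(d^3 - 5*d^2 + 6*d) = d*(d - 4)*(d^2 - 5*d + 6) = d*(d - 4)*(d - 3)*(d - 2)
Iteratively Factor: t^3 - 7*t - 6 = (t + 2)*(t^2 - 2*t - 3) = (t - 3)*(t + 2)*(t + 1)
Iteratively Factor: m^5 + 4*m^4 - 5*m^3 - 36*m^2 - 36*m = (m - 3)*(m^4 + 7*m^3 + 16*m^2 + 12*m) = (m - 3)*(m + 3)*(m^3 + 4*m^2 + 4*m) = (m - 3)*(m + 2)*(m + 3)*(m^2 + 2*m) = m*(m - 3)*(m + 2)*(m + 3)*(m + 2)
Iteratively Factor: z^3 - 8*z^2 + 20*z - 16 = (z - 2)*(z^2 - 6*z + 8) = (z - 4)*(z - 2)*(z - 2)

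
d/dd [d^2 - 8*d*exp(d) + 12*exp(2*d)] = -8*d*exp(d) + 2*d + 24*exp(2*d) - 8*exp(d)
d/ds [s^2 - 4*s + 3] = 2*s - 4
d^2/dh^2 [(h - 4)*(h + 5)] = 2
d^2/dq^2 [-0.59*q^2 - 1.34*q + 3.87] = -1.18000000000000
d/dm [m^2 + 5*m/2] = 2*m + 5/2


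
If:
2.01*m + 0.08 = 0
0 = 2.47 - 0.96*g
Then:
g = 2.57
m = -0.04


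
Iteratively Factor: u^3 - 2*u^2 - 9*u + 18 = (u - 3)*(u^2 + u - 6) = (u - 3)*(u + 3)*(u - 2)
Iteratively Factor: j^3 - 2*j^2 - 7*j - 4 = (j - 4)*(j^2 + 2*j + 1) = (j - 4)*(j + 1)*(j + 1)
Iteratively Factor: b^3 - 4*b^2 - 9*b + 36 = (b + 3)*(b^2 - 7*b + 12) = (b - 4)*(b + 3)*(b - 3)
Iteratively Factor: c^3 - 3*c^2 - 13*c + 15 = (c - 1)*(c^2 - 2*c - 15) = (c - 5)*(c - 1)*(c + 3)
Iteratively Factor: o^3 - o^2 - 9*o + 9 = (o - 3)*(o^2 + 2*o - 3) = (o - 3)*(o - 1)*(o + 3)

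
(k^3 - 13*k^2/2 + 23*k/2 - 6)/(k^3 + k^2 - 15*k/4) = 2*(k^2 - 5*k + 4)/(k*(2*k + 5))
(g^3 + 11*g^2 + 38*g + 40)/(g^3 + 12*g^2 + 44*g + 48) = (g + 5)/(g + 6)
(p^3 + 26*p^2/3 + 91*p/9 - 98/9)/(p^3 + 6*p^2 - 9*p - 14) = (p^2 + 5*p/3 - 14/9)/(p^2 - p - 2)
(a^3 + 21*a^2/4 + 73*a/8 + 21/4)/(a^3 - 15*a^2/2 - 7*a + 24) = (8*a^2 + 26*a + 21)/(4*(2*a^2 - 19*a + 24))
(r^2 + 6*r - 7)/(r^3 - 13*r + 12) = (r + 7)/(r^2 + r - 12)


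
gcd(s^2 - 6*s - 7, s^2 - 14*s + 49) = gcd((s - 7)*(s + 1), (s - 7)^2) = s - 7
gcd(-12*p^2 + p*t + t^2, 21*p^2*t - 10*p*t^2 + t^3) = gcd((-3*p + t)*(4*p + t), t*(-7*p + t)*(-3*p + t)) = 3*p - t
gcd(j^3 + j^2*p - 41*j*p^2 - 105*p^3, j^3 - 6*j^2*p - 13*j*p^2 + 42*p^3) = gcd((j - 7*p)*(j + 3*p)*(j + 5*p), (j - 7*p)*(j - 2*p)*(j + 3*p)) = -j^2 + 4*j*p + 21*p^2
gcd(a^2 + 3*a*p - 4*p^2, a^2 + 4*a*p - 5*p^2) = -a + p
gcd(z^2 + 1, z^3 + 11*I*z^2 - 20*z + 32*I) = z - I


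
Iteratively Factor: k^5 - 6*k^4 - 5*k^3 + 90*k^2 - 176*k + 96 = (k - 4)*(k^4 - 2*k^3 - 13*k^2 + 38*k - 24) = (k - 4)*(k - 3)*(k^3 + k^2 - 10*k + 8) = (k - 4)*(k - 3)*(k - 1)*(k^2 + 2*k - 8) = (k - 4)*(k - 3)*(k - 1)*(k + 4)*(k - 2)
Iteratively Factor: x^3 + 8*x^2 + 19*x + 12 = (x + 3)*(x^2 + 5*x + 4) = (x + 3)*(x + 4)*(x + 1)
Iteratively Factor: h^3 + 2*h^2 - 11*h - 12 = (h + 4)*(h^2 - 2*h - 3) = (h - 3)*(h + 4)*(h + 1)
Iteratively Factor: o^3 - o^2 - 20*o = (o - 5)*(o^2 + 4*o) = o*(o - 5)*(o + 4)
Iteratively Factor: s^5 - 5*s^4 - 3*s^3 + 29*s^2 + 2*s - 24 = (s + 2)*(s^4 - 7*s^3 + 11*s^2 + 7*s - 12) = (s + 1)*(s + 2)*(s^3 - 8*s^2 + 19*s - 12) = (s - 1)*(s + 1)*(s + 2)*(s^2 - 7*s + 12) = (s - 4)*(s - 1)*(s + 1)*(s + 2)*(s - 3)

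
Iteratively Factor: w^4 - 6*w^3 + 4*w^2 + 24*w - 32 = (w - 4)*(w^3 - 2*w^2 - 4*w + 8) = (w - 4)*(w + 2)*(w^2 - 4*w + 4) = (w - 4)*(w - 2)*(w + 2)*(w - 2)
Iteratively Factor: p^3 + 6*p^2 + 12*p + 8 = (p + 2)*(p^2 + 4*p + 4) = (p + 2)^2*(p + 2)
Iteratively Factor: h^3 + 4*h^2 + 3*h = (h + 3)*(h^2 + h) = h*(h + 3)*(h + 1)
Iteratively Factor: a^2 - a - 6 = (a + 2)*(a - 3)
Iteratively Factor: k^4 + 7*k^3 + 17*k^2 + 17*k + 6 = (k + 1)*(k^3 + 6*k^2 + 11*k + 6) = (k + 1)*(k + 2)*(k^2 + 4*k + 3) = (k + 1)^2*(k + 2)*(k + 3)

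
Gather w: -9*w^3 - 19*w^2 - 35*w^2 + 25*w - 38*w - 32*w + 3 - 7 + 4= -9*w^3 - 54*w^2 - 45*w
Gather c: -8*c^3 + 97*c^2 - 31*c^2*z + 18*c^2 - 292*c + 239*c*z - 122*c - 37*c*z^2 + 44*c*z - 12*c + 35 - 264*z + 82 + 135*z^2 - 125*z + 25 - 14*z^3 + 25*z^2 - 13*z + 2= -8*c^3 + c^2*(115 - 31*z) + c*(-37*z^2 + 283*z - 426) - 14*z^3 + 160*z^2 - 402*z + 144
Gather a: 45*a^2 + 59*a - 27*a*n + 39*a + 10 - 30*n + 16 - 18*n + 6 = 45*a^2 + a*(98 - 27*n) - 48*n + 32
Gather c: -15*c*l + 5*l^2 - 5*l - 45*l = -15*c*l + 5*l^2 - 50*l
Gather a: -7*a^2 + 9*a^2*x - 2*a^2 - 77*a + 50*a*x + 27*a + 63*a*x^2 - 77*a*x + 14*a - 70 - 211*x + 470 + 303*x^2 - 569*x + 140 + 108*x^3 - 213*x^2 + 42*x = a^2*(9*x - 9) + a*(63*x^2 - 27*x - 36) + 108*x^3 + 90*x^2 - 738*x + 540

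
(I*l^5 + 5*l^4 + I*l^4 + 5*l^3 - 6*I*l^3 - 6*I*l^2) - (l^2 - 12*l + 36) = I*l^5 + 5*l^4 + I*l^4 + 5*l^3 - 6*I*l^3 - l^2 - 6*I*l^2 + 12*l - 36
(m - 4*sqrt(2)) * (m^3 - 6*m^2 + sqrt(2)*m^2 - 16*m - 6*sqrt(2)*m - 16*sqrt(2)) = m^4 - 6*m^3 - 3*sqrt(2)*m^3 - 24*m^2 + 18*sqrt(2)*m^2 + 48*m + 48*sqrt(2)*m + 128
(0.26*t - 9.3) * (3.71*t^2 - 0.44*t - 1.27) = 0.9646*t^3 - 34.6174*t^2 + 3.7618*t + 11.811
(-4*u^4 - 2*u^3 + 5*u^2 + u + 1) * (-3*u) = 12*u^5 + 6*u^4 - 15*u^3 - 3*u^2 - 3*u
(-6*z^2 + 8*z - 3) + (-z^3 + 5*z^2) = -z^3 - z^2 + 8*z - 3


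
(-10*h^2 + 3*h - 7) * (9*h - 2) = -90*h^3 + 47*h^2 - 69*h + 14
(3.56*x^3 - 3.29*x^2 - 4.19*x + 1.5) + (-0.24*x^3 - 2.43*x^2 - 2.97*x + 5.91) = 3.32*x^3 - 5.72*x^2 - 7.16*x + 7.41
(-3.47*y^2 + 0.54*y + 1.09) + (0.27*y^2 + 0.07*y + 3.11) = -3.2*y^2 + 0.61*y + 4.2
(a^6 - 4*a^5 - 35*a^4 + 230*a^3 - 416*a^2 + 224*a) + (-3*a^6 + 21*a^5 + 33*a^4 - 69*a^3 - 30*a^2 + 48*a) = -2*a^6 + 17*a^5 - 2*a^4 + 161*a^3 - 446*a^2 + 272*a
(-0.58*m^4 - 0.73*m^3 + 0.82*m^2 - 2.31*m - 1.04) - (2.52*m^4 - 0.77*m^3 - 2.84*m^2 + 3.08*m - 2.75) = -3.1*m^4 + 0.04*m^3 + 3.66*m^2 - 5.39*m + 1.71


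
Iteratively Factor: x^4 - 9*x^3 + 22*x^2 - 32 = (x - 4)*(x^3 - 5*x^2 + 2*x + 8) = (x - 4)^2*(x^2 - x - 2) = (x - 4)^2*(x + 1)*(x - 2)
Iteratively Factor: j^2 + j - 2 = (j - 1)*(j + 2)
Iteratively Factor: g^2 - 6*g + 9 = (g - 3)*(g - 3)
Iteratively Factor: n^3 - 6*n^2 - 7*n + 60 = (n - 5)*(n^2 - n - 12) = (n - 5)*(n + 3)*(n - 4)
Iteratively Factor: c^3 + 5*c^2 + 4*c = (c + 1)*(c^2 + 4*c) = c*(c + 1)*(c + 4)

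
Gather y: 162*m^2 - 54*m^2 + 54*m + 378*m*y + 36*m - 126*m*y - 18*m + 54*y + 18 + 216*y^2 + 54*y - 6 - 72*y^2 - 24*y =108*m^2 + 72*m + 144*y^2 + y*(252*m + 84) + 12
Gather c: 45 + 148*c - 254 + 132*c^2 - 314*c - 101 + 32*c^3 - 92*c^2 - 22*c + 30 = 32*c^3 + 40*c^2 - 188*c - 280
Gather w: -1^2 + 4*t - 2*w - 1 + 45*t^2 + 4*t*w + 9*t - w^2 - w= 45*t^2 + 13*t - w^2 + w*(4*t - 3) - 2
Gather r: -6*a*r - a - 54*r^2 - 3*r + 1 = -a - 54*r^2 + r*(-6*a - 3) + 1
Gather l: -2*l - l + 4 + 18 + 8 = 30 - 3*l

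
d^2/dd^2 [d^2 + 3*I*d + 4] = 2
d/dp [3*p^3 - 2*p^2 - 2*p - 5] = 9*p^2 - 4*p - 2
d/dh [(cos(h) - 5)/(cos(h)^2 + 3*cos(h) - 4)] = (cos(h)^2 - 10*cos(h) - 11)*sin(h)/((cos(h) - 1)^2*(cos(h) + 4)^2)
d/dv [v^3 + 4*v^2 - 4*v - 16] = 3*v^2 + 8*v - 4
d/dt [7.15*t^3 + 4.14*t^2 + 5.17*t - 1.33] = 21.45*t^2 + 8.28*t + 5.17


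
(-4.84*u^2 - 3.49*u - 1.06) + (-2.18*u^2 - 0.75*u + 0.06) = -7.02*u^2 - 4.24*u - 1.0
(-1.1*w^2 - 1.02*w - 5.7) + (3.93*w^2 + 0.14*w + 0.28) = 2.83*w^2 - 0.88*w - 5.42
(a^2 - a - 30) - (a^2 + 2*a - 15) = -3*a - 15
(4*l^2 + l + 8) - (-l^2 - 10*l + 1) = 5*l^2 + 11*l + 7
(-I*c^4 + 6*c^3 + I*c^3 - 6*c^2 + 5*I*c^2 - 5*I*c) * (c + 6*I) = -I*c^5 + 12*c^4 + I*c^4 - 12*c^3 + 41*I*c^3 - 30*c^2 - 41*I*c^2 + 30*c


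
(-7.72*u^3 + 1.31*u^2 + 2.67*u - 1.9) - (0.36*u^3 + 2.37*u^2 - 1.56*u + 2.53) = -8.08*u^3 - 1.06*u^2 + 4.23*u - 4.43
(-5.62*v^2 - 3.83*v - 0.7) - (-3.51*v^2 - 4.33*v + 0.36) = -2.11*v^2 + 0.5*v - 1.06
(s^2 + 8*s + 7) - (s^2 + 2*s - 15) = 6*s + 22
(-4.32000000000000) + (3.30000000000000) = -1.02000000000000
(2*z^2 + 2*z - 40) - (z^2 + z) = z^2 + z - 40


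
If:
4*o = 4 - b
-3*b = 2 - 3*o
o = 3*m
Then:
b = 4/15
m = 14/45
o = 14/15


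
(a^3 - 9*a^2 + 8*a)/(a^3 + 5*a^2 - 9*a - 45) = a*(a^2 - 9*a + 8)/(a^3 + 5*a^2 - 9*a - 45)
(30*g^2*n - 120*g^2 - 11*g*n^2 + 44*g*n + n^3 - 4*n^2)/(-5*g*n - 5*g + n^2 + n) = (-6*g*n + 24*g + n^2 - 4*n)/(n + 1)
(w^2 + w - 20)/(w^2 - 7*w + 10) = (w^2 + w - 20)/(w^2 - 7*w + 10)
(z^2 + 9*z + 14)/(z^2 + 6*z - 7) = (z + 2)/(z - 1)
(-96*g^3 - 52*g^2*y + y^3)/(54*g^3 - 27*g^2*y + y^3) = (-16*g^2 - 6*g*y + y^2)/(9*g^2 - 6*g*y + y^2)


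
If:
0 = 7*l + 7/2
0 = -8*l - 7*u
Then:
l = -1/2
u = 4/7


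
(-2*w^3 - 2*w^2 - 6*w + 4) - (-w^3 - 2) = -w^3 - 2*w^2 - 6*w + 6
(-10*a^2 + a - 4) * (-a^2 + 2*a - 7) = 10*a^4 - 21*a^3 + 76*a^2 - 15*a + 28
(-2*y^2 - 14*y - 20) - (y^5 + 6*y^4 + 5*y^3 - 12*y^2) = -y^5 - 6*y^4 - 5*y^3 + 10*y^2 - 14*y - 20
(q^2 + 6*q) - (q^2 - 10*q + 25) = 16*q - 25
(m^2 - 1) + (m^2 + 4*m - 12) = 2*m^2 + 4*m - 13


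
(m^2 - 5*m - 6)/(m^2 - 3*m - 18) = (m + 1)/(m + 3)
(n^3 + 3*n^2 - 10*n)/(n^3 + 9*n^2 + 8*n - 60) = n/(n + 6)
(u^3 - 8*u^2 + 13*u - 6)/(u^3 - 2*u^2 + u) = (u - 6)/u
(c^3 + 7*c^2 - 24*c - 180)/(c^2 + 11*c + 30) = (c^2 + c - 30)/(c + 5)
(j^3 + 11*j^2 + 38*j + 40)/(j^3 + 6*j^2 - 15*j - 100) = (j^2 + 6*j + 8)/(j^2 + j - 20)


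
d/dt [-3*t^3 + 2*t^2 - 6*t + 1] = -9*t^2 + 4*t - 6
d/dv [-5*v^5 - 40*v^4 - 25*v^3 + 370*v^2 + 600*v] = -25*v^4 - 160*v^3 - 75*v^2 + 740*v + 600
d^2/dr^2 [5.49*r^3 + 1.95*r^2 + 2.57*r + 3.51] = 32.94*r + 3.9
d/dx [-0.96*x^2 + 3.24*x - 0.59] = 3.24 - 1.92*x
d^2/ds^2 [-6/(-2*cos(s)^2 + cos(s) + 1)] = 6*(16*sin(s)^4 - 17*sin(s)^2 + 13*cos(s)/2 - 3*cos(3*s)/2 - 5)/(2*sin(s)^2 + cos(s) - 1)^3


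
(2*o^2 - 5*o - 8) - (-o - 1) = 2*o^2 - 4*o - 7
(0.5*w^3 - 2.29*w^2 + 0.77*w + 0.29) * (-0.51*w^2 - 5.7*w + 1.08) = -0.255*w^5 - 1.6821*w^4 + 13.2003*w^3 - 7.0101*w^2 - 0.8214*w + 0.3132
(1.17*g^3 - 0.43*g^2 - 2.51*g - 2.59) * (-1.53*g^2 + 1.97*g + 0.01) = -1.7901*g^5 + 2.9628*g^4 + 3.0049*g^3 - 0.986299999999999*g^2 - 5.1274*g - 0.0259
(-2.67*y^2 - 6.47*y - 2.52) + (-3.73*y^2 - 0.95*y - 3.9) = -6.4*y^2 - 7.42*y - 6.42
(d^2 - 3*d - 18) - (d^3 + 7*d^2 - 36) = -d^3 - 6*d^2 - 3*d + 18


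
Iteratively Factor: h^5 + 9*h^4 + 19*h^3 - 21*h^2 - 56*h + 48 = (h - 1)*(h^4 + 10*h^3 + 29*h^2 + 8*h - 48) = (h - 1)*(h + 3)*(h^3 + 7*h^2 + 8*h - 16) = (h - 1)^2*(h + 3)*(h^2 + 8*h + 16) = (h - 1)^2*(h + 3)*(h + 4)*(h + 4)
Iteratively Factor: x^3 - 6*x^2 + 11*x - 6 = (x - 2)*(x^2 - 4*x + 3) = (x - 2)*(x - 1)*(x - 3)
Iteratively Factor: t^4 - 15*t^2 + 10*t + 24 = (t + 1)*(t^3 - t^2 - 14*t + 24) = (t - 2)*(t + 1)*(t^2 + t - 12) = (t - 3)*(t - 2)*(t + 1)*(t + 4)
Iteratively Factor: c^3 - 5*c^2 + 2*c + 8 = (c - 4)*(c^2 - c - 2) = (c - 4)*(c - 2)*(c + 1)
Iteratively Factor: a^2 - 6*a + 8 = (a - 2)*(a - 4)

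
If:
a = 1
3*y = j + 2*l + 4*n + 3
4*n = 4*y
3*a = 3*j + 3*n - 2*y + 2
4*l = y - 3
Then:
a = 1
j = 6/7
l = -8/7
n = -11/7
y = -11/7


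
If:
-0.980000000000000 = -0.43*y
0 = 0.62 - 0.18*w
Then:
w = 3.44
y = 2.28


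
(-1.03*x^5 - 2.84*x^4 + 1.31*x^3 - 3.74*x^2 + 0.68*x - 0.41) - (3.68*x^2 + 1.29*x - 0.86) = -1.03*x^5 - 2.84*x^4 + 1.31*x^3 - 7.42*x^2 - 0.61*x + 0.45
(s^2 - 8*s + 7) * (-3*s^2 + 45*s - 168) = -3*s^4 + 69*s^3 - 549*s^2 + 1659*s - 1176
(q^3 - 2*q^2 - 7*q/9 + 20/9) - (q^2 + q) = q^3 - 3*q^2 - 16*q/9 + 20/9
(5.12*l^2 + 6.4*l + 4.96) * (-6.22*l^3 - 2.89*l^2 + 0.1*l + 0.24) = -31.8464*l^5 - 54.6048*l^4 - 48.8352*l^3 - 12.4656*l^2 + 2.032*l + 1.1904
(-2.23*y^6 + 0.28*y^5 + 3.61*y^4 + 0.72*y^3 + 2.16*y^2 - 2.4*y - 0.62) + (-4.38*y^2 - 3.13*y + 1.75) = -2.23*y^6 + 0.28*y^5 + 3.61*y^4 + 0.72*y^3 - 2.22*y^2 - 5.53*y + 1.13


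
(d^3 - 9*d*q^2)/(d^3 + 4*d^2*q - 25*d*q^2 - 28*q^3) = d*(d^2 - 9*q^2)/(d^3 + 4*d^2*q - 25*d*q^2 - 28*q^3)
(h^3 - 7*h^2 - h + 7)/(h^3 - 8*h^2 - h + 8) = (h - 7)/(h - 8)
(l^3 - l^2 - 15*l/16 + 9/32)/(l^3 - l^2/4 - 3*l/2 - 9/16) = (4*l - 1)/(2*(2*l + 1))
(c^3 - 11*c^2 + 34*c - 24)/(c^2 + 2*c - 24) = (c^2 - 7*c + 6)/(c + 6)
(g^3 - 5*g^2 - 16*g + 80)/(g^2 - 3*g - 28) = (g^2 - 9*g + 20)/(g - 7)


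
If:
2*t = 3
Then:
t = 3/2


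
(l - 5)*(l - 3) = l^2 - 8*l + 15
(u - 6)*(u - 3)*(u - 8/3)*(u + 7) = u^4 - 14*u^3/3 - 119*u^2/3 + 246*u - 336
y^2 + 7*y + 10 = (y + 2)*(y + 5)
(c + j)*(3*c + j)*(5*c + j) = 15*c^3 + 23*c^2*j + 9*c*j^2 + j^3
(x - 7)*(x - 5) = x^2 - 12*x + 35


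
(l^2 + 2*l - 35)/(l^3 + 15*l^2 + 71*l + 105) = (l - 5)/(l^2 + 8*l + 15)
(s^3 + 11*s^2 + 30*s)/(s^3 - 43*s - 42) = s*(s + 5)/(s^2 - 6*s - 7)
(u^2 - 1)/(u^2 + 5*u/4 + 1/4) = 4*(u - 1)/(4*u + 1)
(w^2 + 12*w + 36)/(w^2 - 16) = (w^2 + 12*w + 36)/(w^2 - 16)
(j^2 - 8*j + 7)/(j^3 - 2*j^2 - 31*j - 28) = (j - 1)/(j^2 + 5*j + 4)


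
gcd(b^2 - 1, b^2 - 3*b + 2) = b - 1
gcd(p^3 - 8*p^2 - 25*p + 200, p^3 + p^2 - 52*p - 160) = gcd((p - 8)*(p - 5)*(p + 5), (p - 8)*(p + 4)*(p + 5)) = p^2 - 3*p - 40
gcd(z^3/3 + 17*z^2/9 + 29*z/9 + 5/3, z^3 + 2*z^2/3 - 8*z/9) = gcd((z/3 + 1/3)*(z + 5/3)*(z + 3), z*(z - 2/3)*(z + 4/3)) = 1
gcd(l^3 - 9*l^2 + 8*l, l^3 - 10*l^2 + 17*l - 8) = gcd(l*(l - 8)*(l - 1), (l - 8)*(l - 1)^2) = l^2 - 9*l + 8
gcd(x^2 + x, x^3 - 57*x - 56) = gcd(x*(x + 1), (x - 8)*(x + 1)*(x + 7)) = x + 1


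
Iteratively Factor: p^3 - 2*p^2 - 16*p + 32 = (p - 4)*(p^2 + 2*p - 8) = (p - 4)*(p - 2)*(p + 4)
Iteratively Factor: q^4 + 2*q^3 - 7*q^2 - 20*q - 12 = (q + 1)*(q^3 + q^2 - 8*q - 12) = (q + 1)*(q + 2)*(q^2 - q - 6) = (q + 1)*(q + 2)^2*(q - 3)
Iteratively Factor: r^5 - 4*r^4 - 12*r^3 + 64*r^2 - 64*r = (r - 4)*(r^4 - 12*r^2 + 16*r) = (r - 4)*(r + 4)*(r^3 - 4*r^2 + 4*r) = r*(r - 4)*(r + 4)*(r^2 - 4*r + 4) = r*(r - 4)*(r - 2)*(r + 4)*(r - 2)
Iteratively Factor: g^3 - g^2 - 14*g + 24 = (g - 3)*(g^2 + 2*g - 8) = (g - 3)*(g + 4)*(g - 2)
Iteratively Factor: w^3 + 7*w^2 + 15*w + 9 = (w + 3)*(w^2 + 4*w + 3) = (w + 1)*(w + 3)*(w + 3)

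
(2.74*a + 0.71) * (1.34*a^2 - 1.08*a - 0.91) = 3.6716*a^3 - 2.0078*a^2 - 3.2602*a - 0.6461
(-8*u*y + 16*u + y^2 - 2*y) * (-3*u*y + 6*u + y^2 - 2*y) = 24*u^2*y^2 - 96*u^2*y + 96*u^2 - 11*u*y^3 + 44*u*y^2 - 44*u*y + y^4 - 4*y^3 + 4*y^2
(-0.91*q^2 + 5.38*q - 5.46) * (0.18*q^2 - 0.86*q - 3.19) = -0.1638*q^4 + 1.751*q^3 - 2.7067*q^2 - 12.4666*q + 17.4174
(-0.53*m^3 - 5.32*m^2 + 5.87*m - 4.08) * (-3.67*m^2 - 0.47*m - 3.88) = 1.9451*m^5 + 19.7735*m^4 - 16.9861*m^3 + 32.8563*m^2 - 20.858*m + 15.8304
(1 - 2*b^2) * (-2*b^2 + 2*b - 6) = 4*b^4 - 4*b^3 + 10*b^2 + 2*b - 6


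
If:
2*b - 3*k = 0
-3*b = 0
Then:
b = 0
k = 0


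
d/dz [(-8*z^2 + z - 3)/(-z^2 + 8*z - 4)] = (-63*z^2 + 58*z + 20)/(z^4 - 16*z^3 + 72*z^2 - 64*z + 16)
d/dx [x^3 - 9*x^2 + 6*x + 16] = 3*x^2 - 18*x + 6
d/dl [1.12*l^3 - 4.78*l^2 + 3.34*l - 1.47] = 3.36*l^2 - 9.56*l + 3.34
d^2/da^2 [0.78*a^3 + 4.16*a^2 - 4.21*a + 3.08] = 4.68*a + 8.32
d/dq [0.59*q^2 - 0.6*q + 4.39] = 1.18*q - 0.6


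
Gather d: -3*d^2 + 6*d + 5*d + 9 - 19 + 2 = -3*d^2 + 11*d - 8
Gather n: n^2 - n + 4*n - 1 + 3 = n^2 + 3*n + 2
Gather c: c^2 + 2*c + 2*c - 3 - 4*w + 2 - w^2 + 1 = c^2 + 4*c - w^2 - 4*w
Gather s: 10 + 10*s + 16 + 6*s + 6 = 16*s + 32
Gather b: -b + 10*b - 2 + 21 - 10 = 9*b + 9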